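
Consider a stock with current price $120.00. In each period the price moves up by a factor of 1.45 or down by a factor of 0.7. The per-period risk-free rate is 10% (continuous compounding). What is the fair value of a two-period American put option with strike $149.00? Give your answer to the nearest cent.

$32.57

Risk-neutral probability p = (e^0.1 − 0.7)/(1.45 − 0.7) = 0.4052/0.7500 = 0.5402
Terminal stock prices: S_uu = 252.3, S_ud = 121.8, S_dd = 58.8
Terminal payoffs (K − S): max(-103.3, 0) = 0, max(27.2, 0) = 27.2, max(90.2, 0) = 90.2
Node u (S = 174): continuation = e^(−0.1)·[0.5402·0.0000 + 0.4598·27.2000] = 11.3157; exercise value = 0.0000 ≤ continuation, so V_u = 11.3157
Node d (S = 84): continuation = e^(−0.1)·[0.5402·27.2000 + 0.4598·90.2000] = 50.8208; exercise value = 65.0000 > continuation, so V_d = 65.0000 (exercise)
Node 0 (S = 120): continuation = e^(−0.1)·[0.5402·11.3157 + 0.4598·65.0000] = 32.5726; exercise value = 29.0000 ≤ continuation, so V_0 = 32.5726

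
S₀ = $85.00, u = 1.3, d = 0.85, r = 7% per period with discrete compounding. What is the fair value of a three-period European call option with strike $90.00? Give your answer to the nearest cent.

$18.83

Risk-neutral probability p = (1 + 0.07 − 0.85)/(1.3 − 0.85) = 0.2200/0.4500 = 0.4889
Terminal stock prices: S_uuu = 186.7, S_uud = 122.1, S_udd = 79.84, S_ddd = 52.2
Terminal payoffs (S − K): max(96.75, 0) = 96.75, max(32.1, 0) = 32.1, max(-10.16, 0) = 0, max(-37.8, 0) = 0
Node uu (S = 143.7): V_uu = 1/1.07·[0.4889·96.7450 + 0.5111·32.1025] = 59.5379
Node ud (S = 93.92): V_ud = 1/1.07·[0.4889·32.1025 + 0.5111·0.0000] = 14.6678
Node dd (S = 61.41): V_dd = 1/1.07·[0.4889·0.0000 + 0.5111·0.0000] = 0.0000
Node u (S = 110.5): V_u = 1/1.07·[0.4889·59.5379 + 0.5111·14.6678] = 34.2096
Node d (S = 72.25): V_d = 1/1.07·[0.4889·14.6678 + 0.5111·0.0000] = 6.7018
Node 0 (S = 85): V_0 = 1/1.07·[0.4889·34.2096 + 0.5111·6.7018] = 18.8318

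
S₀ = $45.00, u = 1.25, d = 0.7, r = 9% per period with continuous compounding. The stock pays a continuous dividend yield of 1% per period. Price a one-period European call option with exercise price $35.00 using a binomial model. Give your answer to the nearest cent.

Per-period risk-free factor R = e^0.09 = 1.0942; dividend-adjusted growth = e^(0.09−0.01) = 1.0833.
Risk-neutral probability p = (1.0833 − 0.7)/(1.25 − 0.7) = 0.3833/0.5500 = 0.6969
Terminal stock prices: S_u = 56.25, S_d = 31.5
Terminal payoffs (S − K): max(21.25, 0) = 21.25, max(-3.5, 0) = 0
Node 0 (S = 45): V_0 = e^(−0.09)·[0.6969·21.2500 + 0.3031·0.0000] = 13.5342

$13.53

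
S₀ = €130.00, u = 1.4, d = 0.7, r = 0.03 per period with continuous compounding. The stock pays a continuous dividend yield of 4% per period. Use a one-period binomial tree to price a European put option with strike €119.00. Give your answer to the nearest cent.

€15.91

Per-period risk-free factor R = e^0.03 = 1.0305; dividend-adjusted growth = e^(0.03−0.04) = 0.9900.
Risk-neutral probability p = (0.9900 − 0.7)/(1.4 − 0.7) = 0.2900/0.7000 = 0.4144
Terminal stock prices: S_u = 182, S_d = 91
Terminal payoffs (K − S): max(-63, 0) = 0, max(28, 0) = 28
Node 0 (S = 130): V_0 = e^(−0.03)·[0.4144·0.0000 + 0.5856·28.0000] = 15.9134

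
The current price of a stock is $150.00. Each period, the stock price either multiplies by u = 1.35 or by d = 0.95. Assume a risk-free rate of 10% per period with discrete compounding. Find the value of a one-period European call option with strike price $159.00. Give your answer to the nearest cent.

Risk-neutral probability p = (1 + 0.1 − 0.95)/(1.35 − 0.95) = 0.1500/0.4000 = 0.3750
Terminal stock prices: S_u = 202.5, S_d = 142.5
Terminal payoffs (S − K): max(43.5, 0) = 43.5, max(-16.5, 0) = 0
Node 0 (S = 150): V_0 = 1/1.1·[0.3750·43.5000 + 0.6250·0.0000] = 14.8295

$14.83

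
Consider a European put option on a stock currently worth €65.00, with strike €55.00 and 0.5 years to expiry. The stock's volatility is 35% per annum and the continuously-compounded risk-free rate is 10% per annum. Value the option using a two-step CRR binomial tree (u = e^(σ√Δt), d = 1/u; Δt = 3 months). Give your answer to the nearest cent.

€1.95

CRR parameters: u = e^(σ√Δt) = e^(0.35·√0.25) = 1.1912, d = 1/u = 0.8395
Per-period rate: rΔt = 0.1·0.25 = 0.025, so R = e^0.025 = 1.0253
Risk-neutral probability p = (e^0.025 − 0.8395)/(1.1912 − 0.8395) = 0.1859/0.3518 = 0.5283
Terminal stock prices: S_uu = 92.24, S_ud = 65, S_dd = 45.8
Terminal payoffs (K − S): max(-37.24, 0) = 0, max(-10, 0) = 0, max(9.195, 0) = 9.195
Node u (S = 77.43): V_u = e^(−0.025)·[0.5283·0.0000 + 0.4717·0.0000] = 0.0000
Node d (S = 54.56): V_d = e^(−0.025)·[0.5283·0.0000 + 0.4717·9.1953] = 4.2301
Node 0 (S = 65): V_0 = e^(−0.025)·[0.5283·0.0000 + 0.4717·4.2301] = 1.9460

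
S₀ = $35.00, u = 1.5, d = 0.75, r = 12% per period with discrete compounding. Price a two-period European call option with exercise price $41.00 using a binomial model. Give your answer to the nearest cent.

$7.32

Risk-neutral probability p = (1 + 0.12 − 0.75)/(1.5 − 0.75) = 0.3700/0.7500 = 0.4933
Terminal stock prices: S_uu = 78.75, S_ud = 39.38, S_dd = 19.69
Terminal payoffs (S − K): max(37.75, 0) = 37.75, max(-1.625, 0) = 0, max(-21.31, 0) = 0
Node u (S = 52.5): V_u = 1/1.12·[0.4933·37.7500 + 0.5067·0.0000] = 16.6280
Node d (S = 26.25): V_d = 1/1.12·[0.4933·0.0000 + 0.5067·0.0000] = 0.0000
Node 0 (S = 35): V_0 = 1/1.12·[0.4933·16.6280 + 0.5067·0.0000] = 7.3242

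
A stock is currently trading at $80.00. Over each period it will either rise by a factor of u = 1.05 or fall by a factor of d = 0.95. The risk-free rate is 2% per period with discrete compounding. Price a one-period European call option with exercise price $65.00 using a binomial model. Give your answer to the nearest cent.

$16.27

Risk-neutral probability p = (1 + 0.02 − 0.95)/(1.05 − 0.95) = 0.0700/0.1000 = 0.7000
Terminal stock prices: S_u = 84, S_d = 76
Terminal payoffs (S − K): max(19, 0) = 19, max(11, 0) = 11
Node 0 (S = 80): V_0 = 1/1.02·[0.7000·19.0000 + 0.3000·11.0000] = 16.2745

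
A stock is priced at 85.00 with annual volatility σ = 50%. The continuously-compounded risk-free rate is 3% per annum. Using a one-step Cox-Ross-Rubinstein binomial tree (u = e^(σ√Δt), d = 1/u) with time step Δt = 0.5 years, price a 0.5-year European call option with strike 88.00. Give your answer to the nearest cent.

CRR parameters: u = e^(σ√Δt) = e^(0.5·√0.5) = 1.4241, d = 1/u = 0.7022
Per-period rate: rΔt = 0.03·0.5 = 0.015, so R = e^0.015 = 1.0151
Risk-neutral probability p = (e^0.015 − 0.7022)/(1.4241 − 0.7022) = 0.3129/0.7219 = 0.4335
Terminal stock prices: S_u = 121.1, S_d = 59.69
Terminal payoffs (S − K): max(33.05, 0) = 33.05, max(-28.31, 0) = 0
Node 0 (S = 85): V_0 = e^(−0.015)·[0.4335·33.0501 + 0.5665·0.0000] = 14.1125

14.11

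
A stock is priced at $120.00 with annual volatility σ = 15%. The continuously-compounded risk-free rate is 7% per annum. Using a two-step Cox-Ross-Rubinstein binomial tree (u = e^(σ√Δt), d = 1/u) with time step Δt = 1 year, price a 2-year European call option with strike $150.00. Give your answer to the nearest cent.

CRR parameters: u = e^(σ√Δt) = e^(0.15·√1) = 1.1618, d = 1/u = 0.8607
Per-period rate: rΔt = 0.07·1 = 0.07, so R = e^0.07 = 1.0725
Risk-neutral probability p = (e^0.07 − 0.8607)/(1.1618 − 0.8607) = 0.2118/0.3011 = 0.7034
Terminal stock prices: S_uu = 162, S_ud = 120, S_dd = 88.9
Terminal payoffs (S − K): max(11.98, 0) = 11.98, max(-30, 0) = 0, max(-61.1, 0) = 0
Node u (S = 139.4): V_u = e^(−0.07)·[0.7034·11.9831 + 0.2966·0.0000] = 7.8586
Node d (S = 103.3): V_d = e^(−0.07)·[0.7034·0.0000 + 0.2966·0.0000] = 0.0000
Node 0 (S = 120): V_0 = e^(−0.07)·[0.7034·7.8586 + 0.2966·0.0000] = 5.1537

$5.15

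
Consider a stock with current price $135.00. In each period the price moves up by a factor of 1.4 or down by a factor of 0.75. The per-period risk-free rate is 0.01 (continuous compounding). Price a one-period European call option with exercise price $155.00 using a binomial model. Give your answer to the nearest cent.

$13.47

Risk-neutral probability p = (e^0.01 − 0.75)/(1.4 − 0.75) = 0.2601/0.6500 = 0.4001
Terminal stock prices: S_u = 189, S_d = 101.2
Terminal payoffs (S − K): max(34, 0) = 34, max(-53.75, 0) = 0
Node 0 (S = 135): V_0 = e^(−0.01)·[0.4001·34.0000 + 0.5999·0.0000] = 13.4673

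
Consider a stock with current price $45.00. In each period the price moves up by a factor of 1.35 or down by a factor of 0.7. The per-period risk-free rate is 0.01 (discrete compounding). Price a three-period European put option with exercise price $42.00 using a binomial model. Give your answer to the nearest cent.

Risk-neutral probability p = (1 + 0.01 − 0.7)/(1.35 − 0.7) = 0.3100/0.6500 = 0.4769
Terminal stock prices: S_uuu = 110.7, S_uud = 57.41, S_udd = 29.77, S_ddd = 15.43
Terminal payoffs (K − S): max(-68.72, 0) = 0, max(-15.41, 0) = 0, max(12.23, 0) = 12.23, max(26.57, 0) = 26.57
Node uu (S = 82.01): V_uu = 1/1.01·[0.4769·0.0000 + 0.5231·0.0000] = 0.0000
Node ud (S = 42.53): V_ud = 1/1.01·[0.4769·0.0000 + 0.5231·12.2325] = 6.3352
Node dd (S = 22.05): V_dd = 1/1.01·[0.4769·12.2325 + 0.5231·26.5650] = 19.5342
Node u (S = 60.75): V_u = 1/1.01·[0.4769·0.0000 + 0.5231·6.3352] = 3.2810
Node d (S = 31.5): V_d = 1/1.01·[0.4769·6.3352 + 0.5231·19.5342] = 13.1082
Node 0 (S = 45): V_0 = 1/1.01·[0.4769·3.2810 + 0.5231·13.1082] = 8.3380

$8.34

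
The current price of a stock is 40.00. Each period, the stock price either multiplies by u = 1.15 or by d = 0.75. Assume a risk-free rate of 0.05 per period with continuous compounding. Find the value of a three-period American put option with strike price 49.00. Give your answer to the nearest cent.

9.00

Risk-neutral probability p = (e^0.05 − 0.75)/(1.15 − 0.75) = 0.3013/0.4000 = 0.7532
Terminal stock prices: S_uuu = 60.83, S_uud = 39.67, S_udd = 25.88, S_ddd = 16.88
Terminal payoffs (K − S): max(-11.83, 0) = 0, max(9.325, 0) = 9.325, max(23.12, 0) = 23.12, max(32.12, 0) = 32.12
Node uu (S = 52.9): continuation = e^(−0.05)·[0.7532·0.0000 + 0.2468·9.3250] = 2.1894; exercise value = 0.0000 ≤ continuation, so V_uu = 2.1894
Node ud (S = 34.5): continuation = e^(−0.05)·[0.7532·9.3250 + 0.2468·23.1250] = 12.1102; exercise value = 14.5000 > continuation, so V_ud = 14.5000 (exercise)
Node dd (S = 22.5): continuation = e^(−0.05)·[0.7532·23.1250 + 0.2468·32.1250] = 24.1102; exercise value = 26.5000 > continuation, so V_dd = 26.5000 (exercise)
Node u (S = 46): continuation = e^(−0.05)·[0.7532·2.1894 + 0.2468·14.5000] = 4.9729; exercise value = 3.0000 ≤ continuation, so V_u = 4.9729
Node d (S = 30): continuation = e^(−0.05)·[0.7532·14.5000 + 0.2468·26.5000] = 16.6102; exercise value = 19.0000 > continuation, so V_d = 19.0000 (exercise)
Node 0 (S = 40): continuation = e^(−0.05)·[0.7532·4.9729 + 0.2468·19.0000] = 8.0237; exercise value = 9.0000 > continuation, so V_0 = 9.0000 (exercise)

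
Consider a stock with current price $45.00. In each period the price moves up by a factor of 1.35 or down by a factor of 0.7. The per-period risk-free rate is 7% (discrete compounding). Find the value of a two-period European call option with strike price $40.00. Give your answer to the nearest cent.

Risk-neutral probability p = (1 + 0.07 − 0.7)/(1.35 − 0.7) = 0.3700/0.6500 = 0.5692
Terminal stock prices: S_uu = 82.01, S_ud = 42.53, S_dd = 22.05
Terminal payoffs (S − K): max(42.01, 0) = 42.01, max(2.525, 0) = 2.525, max(-17.95, 0) = 0
Node u (S = 60.75): V_u = 1/1.07·[0.5692·42.0125 + 0.4308·2.5250] = 23.3668
Node d (S = 31.5): V_d = 1/1.07·[0.5692·2.5250 + 0.4308·0.0000] = 1.3433
Node 0 (S = 45): V_0 = 1/1.07·[0.5692·23.3668 + 0.4308·1.3433] = 12.9717

$12.97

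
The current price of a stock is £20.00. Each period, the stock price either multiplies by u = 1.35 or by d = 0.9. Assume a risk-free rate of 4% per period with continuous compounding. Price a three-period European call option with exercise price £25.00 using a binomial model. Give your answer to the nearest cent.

£2.05

Risk-neutral probability p = (e^0.04 − 0.9)/(1.35 − 0.9) = 0.1408/0.4500 = 0.3129
Terminal stock prices: S_uuu = 49.21, S_uud = 32.81, S_udd = 21.87, S_ddd = 14.58
Terminal payoffs (S − K): max(24.21, 0) = 24.21, max(7.805, 0) = 7.805, max(-3.13, 0) = 0, max(-10.42, 0) = 0
Node uu (S = 36.45): V_uu = e^(−0.04)·[0.3129·24.2075 + 0.6871·7.8050] = 12.4303
Node ud (S = 24.3): V_ud = e^(−0.04)·[0.3129·7.8050 + 0.6871·0.0000] = 2.3465
Node dd (S = 16.2): V_dd = e^(−0.04)·[0.3129·0.0000 + 0.6871·0.0000] = 0.0000
Node u (S = 27): V_u = e^(−0.04)·[0.3129·12.4303 + 0.6871·2.3465] = 5.2861
Node d (S = 18): V_d = e^(−0.04)·[0.3129·2.3465 + 0.6871·0.0000] = 0.7055
Node 0 (S = 20): V_0 = e^(−0.04)·[0.3129·5.2861 + 0.6871·0.7055] = 2.0549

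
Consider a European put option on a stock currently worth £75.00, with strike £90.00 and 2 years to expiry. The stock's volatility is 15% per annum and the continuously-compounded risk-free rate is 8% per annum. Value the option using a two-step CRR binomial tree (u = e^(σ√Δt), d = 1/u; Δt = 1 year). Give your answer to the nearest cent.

CRR parameters: u = e^(σ√Δt) = e^(0.15·√1) = 1.1618, d = 1/u = 0.8607
Per-period rate: rΔt = 0.08·1 = 0.08, so R = e^0.08 = 1.0833
Risk-neutral probability p = (e^0.08 − 0.8607)/(1.1618 − 0.8607) = 0.2226/0.3011 = 0.7392
Terminal stock prices: S_uu = 101.2, S_ud = 75, S_dd = 55.56
Terminal payoffs (K − S): max(-11.24, 0) = 0, max(15, 0) = 15, max(34.44, 0) = 34.44
Node u (S = 87.14): V_u = e^(−0.08)·[0.7392·0.0000 + 0.2608·15.0000] = 3.6118
Node d (S = 64.55): V_d = e^(−0.08)·[0.7392·15.0000 + 0.2608·34.4386] = 18.5274
Node 0 (S = 75): V_0 = e^(−0.08)·[0.7392·3.6118 + 0.2608·18.5274] = 6.9257

£6.93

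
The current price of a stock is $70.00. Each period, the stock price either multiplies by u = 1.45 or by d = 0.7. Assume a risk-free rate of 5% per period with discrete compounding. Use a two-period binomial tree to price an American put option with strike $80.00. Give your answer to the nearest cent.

$17.77

Risk-neutral probability p = (1 + 0.05 − 0.7)/(1.45 − 0.7) = 0.3500/0.7500 = 0.4667
Terminal stock prices: S_uu = 147.2, S_ud = 71.05, S_dd = 34.3
Terminal payoffs (K − S): max(-67.18, 0) = 0, max(8.95, 0) = 8.95, max(45.7, 0) = 45.7
Node u (S = 101.5): continuation = 1/1.05·[0.4667·0.0000 + 0.5333·8.9500] = 4.5460; exercise value = 0.0000 ≤ continuation, so V_u = 4.5460
Node d (S = 49): continuation = 1/1.05·[0.4667·8.9500 + 0.5333·45.7000] = 27.1905; exercise value = 31.0000 > continuation, so V_d = 31.0000 (exercise)
Node 0 (S = 70): continuation = 1/1.05·[0.4667·4.5460 + 0.5333·31.0000] = 17.7665; exercise value = 10.0000 ≤ continuation, so V_0 = 17.7665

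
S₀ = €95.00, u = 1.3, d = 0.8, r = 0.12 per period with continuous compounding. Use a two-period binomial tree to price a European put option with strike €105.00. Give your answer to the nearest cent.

€6.34

Risk-neutral probability p = (e^0.12 − 0.8)/(1.3 − 0.8) = 0.3275/0.5000 = 0.6550
Terminal stock prices: S_uu = 160.6, S_ud = 98.8, S_dd = 60.8
Terminal payoffs (K − S): max(-55.55, 0) = 0, max(6.2, 0) = 6.2, max(44.2, 0) = 44.2
Node u (S = 123.5): V_u = e^(−0.12)·[0.6550·0.0000 + 0.3450·6.2000] = 1.8972
Node d (S = 76): V_d = e^(−0.12)·[0.6550·6.2000 + 0.3450·44.2000] = 17.1266
Node 0 (S = 95): V_0 = e^(−0.12)·[0.6550·1.8972 + 0.3450·17.1266] = 6.3427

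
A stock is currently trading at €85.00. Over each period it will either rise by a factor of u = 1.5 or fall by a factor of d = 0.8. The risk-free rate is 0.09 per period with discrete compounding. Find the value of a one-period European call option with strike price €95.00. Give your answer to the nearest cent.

Risk-neutral probability p = (1 + 0.09 − 0.8)/(1.5 − 0.8) = 0.2900/0.7000 = 0.4143
Terminal stock prices: S_u = 127.5, S_d = 68
Terminal payoffs (S − K): max(32.5, 0) = 32.5, max(-27, 0) = 0
Node 0 (S = 85): V_0 = 1/1.09·[0.4143·32.5000 + 0.5857·0.0000] = 12.3526

€12.35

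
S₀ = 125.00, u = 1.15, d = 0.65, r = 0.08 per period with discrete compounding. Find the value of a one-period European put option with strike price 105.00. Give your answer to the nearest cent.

3.08

Risk-neutral probability p = (1 + 0.08 − 0.65)/(1.15 − 0.65) = 0.4300/0.5000 = 0.8600
Terminal stock prices: S_u = 143.8, S_d = 81.25
Terminal payoffs (K − S): max(-38.75, 0) = 0, max(23.75, 0) = 23.75
Node 0 (S = 125): V_0 = 1/1.08·[0.8600·0.0000 + 0.1400·23.7500] = 3.0787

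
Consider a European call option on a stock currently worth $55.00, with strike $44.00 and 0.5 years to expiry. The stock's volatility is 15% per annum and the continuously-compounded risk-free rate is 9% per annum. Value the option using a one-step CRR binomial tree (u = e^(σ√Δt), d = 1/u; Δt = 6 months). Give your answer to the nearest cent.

CRR parameters: u = e^(σ√Δt) = e^(0.15·√0.5) = 1.1119, d = 1/u = 0.8994
Per-period rate: rΔt = 0.09·0.5 = 0.045, so R = e^0.045 = 1.0460
Risk-neutral probability p = (e^0.045 − 0.8994)/(1.1119 − 0.8994) = 0.1467/0.2125 = 0.6901
Terminal stock prices: S_u = 61.15, S_d = 49.47
Terminal payoffs (S − K): max(17.15, 0) = 17.15, max(5.465, 0) = 5.465
Node 0 (S = 55): V_0 = e^(−0.045)·[0.6901·17.1542 + 0.3099·5.4651] = 12.9361

$12.94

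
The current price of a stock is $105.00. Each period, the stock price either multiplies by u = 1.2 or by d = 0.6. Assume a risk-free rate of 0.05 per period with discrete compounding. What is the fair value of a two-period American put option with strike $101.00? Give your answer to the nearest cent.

Risk-neutral probability p = (1 + 0.05 − 0.6)/(1.2 − 0.6) = 0.4500/0.6000 = 0.7500
Terminal stock prices: S_uu = 151.2, S_ud = 75.6, S_dd = 37.8
Terminal payoffs (K − S): max(-50.2, 0) = 0, max(25.4, 0) = 25.4, max(63.2, 0) = 63.2
Node u (S = 126): continuation = 1/1.05·[0.7500·0.0000 + 0.2500·25.4000] = 6.0476; exercise value = 0.0000 ≤ continuation, so V_u = 6.0476
Node d (S = 63): continuation = 1/1.05·[0.7500·25.4000 + 0.2500·63.2000] = 33.1905; exercise value = 38.0000 > continuation, so V_d = 38.0000 (exercise)
Node 0 (S = 105): continuation = 1/1.05·[0.7500·6.0476 + 0.2500·38.0000] = 13.3673; exercise value = 0.0000 ≤ continuation, so V_0 = 13.3673

$13.37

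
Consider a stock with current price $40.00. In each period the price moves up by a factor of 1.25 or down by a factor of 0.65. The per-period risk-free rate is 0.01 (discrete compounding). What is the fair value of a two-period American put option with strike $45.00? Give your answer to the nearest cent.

Risk-neutral probability p = (1 + 0.01 − 0.65)/(1.25 − 0.65) = 0.3600/0.6000 = 0.6000
Terminal stock prices: S_uu = 62.5, S_ud = 32.5, S_dd = 16.9
Terminal payoffs (K − S): max(-17.5, 0) = 0, max(12.5, 0) = 12.5, max(28.1, 0) = 28.1
Node u (S = 50): continuation = 1/1.01·[0.6000·0.0000 + 0.4000·12.5000] = 4.9505; exercise value = 0.0000 ≤ continuation, so V_u = 4.9505
Node d (S = 26): continuation = 1/1.01·[0.6000·12.5000 + 0.4000·28.1000] = 18.5545; exercise value = 19.0000 > continuation, so V_d = 19.0000 (exercise)
Node 0 (S = 40): continuation = 1/1.01·[0.6000·4.9505 + 0.4000·19.0000] = 10.4656; exercise value = 5.0000 ≤ continuation, so V_0 = 10.4656

$10.47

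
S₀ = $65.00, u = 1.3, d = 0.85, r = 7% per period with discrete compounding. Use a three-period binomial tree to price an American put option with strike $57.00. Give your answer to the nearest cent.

Risk-neutral probability p = (1 + 0.07 − 0.85)/(1.3 − 0.85) = 0.2200/0.4500 = 0.4889
Terminal stock prices: S_uuu = 142.8, S_uud = 93.37, S_udd = 61.05, S_ddd = 39.92
Terminal payoffs (K − S): max(-85.81, 0) = 0, max(-36.37, 0) = 0, max(-4.051, 0) = 0, max(17.08, 0) = 17.08
Node uu (S = 109.9): continuation = 1/1.07·[0.4889·0.0000 + 0.5111·0.0000] = 0.0000; exercise value = 0.0000 ≤ continuation, so V_uu = 0.0000
Node ud (S = 71.83): continuation = 1/1.07·[0.4889·0.0000 + 0.5111·0.0000] = 0.0000; exercise value = 0.0000 ≤ continuation, so V_ud = 0.0000
Node dd (S = 46.96): continuation = 1/1.07·[0.4889·0.0000 + 0.5111·17.0819] = 8.1596; exercise value = 10.0375 > continuation, so V_dd = 10.0375 (exercise)
Node u (S = 84.5): continuation = 1/1.07·[0.4889·0.0000 + 0.5111·0.0000] = 0.0000; exercise value = 0.0000 ≤ continuation, so V_u = 0.0000
Node d (S = 55.25): continuation = 1/1.07·[0.4889·0.0000 + 0.5111·10.0375] = 4.7947; exercise value = 1.7500 ≤ continuation, so V_d = 4.7947
Node 0 (S = 65): continuation = 1/1.07·[0.4889·0.0000 + 0.5111·4.7947] = 2.2903; exercise value = 0.0000 ≤ continuation, so V_0 = 2.2903

$2.29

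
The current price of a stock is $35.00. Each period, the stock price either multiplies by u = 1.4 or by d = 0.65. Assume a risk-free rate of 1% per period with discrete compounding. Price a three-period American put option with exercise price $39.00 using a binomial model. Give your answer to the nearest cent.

Risk-neutral probability p = (1 + 0.01 − 0.65)/(1.4 − 0.65) = 0.3600/0.7500 = 0.4800
Terminal stock prices: S_uuu = 96.04, S_uud = 44.59, S_udd = 20.7, S_ddd = 9.612
Terminal payoffs (K − S): max(-57.04, 0) = 0, max(-5.59, 0) = 0, max(18.3, 0) = 18.3, max(29.39, 0) = 29.39
Node uu (S = 68.6): continuation = 1/1.01·[0.4800·0.0000 + 0.5200·0.0000] = 0.0000; exercise value = 0.0000 ≤ continuation, so V_uu = 0.0000
Node ud (S = 31.85): continuation = 1/1.01·[0.4800·0.0000 + 0.5200·18.2975] = 9.4205; exercise value = 7.1500 ≤ continuation, so V_ud = 9.4205
Node dd (S = 14.79): continuation = 1/1.01·[0.4800·18.2975 + 0.5200·29.3881] = 23.8264; exercise value = 24.2125 > continuation, so V_dd = 24.2125 (exercise)
Node u (S = 49): continuation = 1/1.01·[0.4800·0.0000 + 0.5200·9.4205] = 4.8502; exercise value = 0.0000 ≤ continuation, so V_u = 4.8502
Node d (S = 22.75): continuation = 1/1.01·[0.4800·9.4205 + 0.5200·24.2125] = 16.9429; exercise value = 16.2500 ≤ continuation, so V_d = 16.9429
Node 0 (S = 35): continuation = 1/1.01·[0.4800·4.8502 + 0.5200·16.9429] = 11.0281; exercise value = 4.0000 ≤ continuation, so V_0 = 11.0281

$11.03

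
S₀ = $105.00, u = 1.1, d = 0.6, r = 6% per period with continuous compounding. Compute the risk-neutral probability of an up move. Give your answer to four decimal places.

p = 0.9237

Risk-neutral probability p = (e^0.06 − 0.6)/(1.1 − 0.6) = 0.4618/0.5000 = 0.9237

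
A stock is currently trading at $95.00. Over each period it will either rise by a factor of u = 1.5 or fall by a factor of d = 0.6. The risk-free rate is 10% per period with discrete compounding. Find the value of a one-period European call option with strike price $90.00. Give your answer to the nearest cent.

Risk-neutral probability p = (1 + 0.1 − 0.6)/(1.5 − 0.6) = 0.5000/0.9000 = 0.5556
Terminal stock prices: S_u = 142.5, S_d = 57
Terminal payoffs (S − K): max(52.5, 0) = 52.5, max(-33, 0) = 0
Node 0 (S = 95): V_0 = 1/1.1·[0.5556·52.5000 + 0.4444·0.0000] = 26.5152

$26.52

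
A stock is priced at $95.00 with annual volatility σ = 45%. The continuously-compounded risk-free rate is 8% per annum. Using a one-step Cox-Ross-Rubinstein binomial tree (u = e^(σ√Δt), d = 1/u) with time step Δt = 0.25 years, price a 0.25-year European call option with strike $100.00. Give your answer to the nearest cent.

$9.08

CRR parameters: u = e^(σ√Δt) = e^(0.45·√0.25) = 1.2523, d = 1/u = 0.7985
Per-period rate: rΔt = 0.08·0.25 = 0.02, so R = e^0.02 = 1.0202
Risk-neutral probability p = (e^0.02 − 0.7985)/(1.2523 − 0.7985) = 0.2217/0.4538 = 0.4885
Terminal stock prices: S_u = 119, S_d = 75.86
Terminal payoffs (S − K): max(18.97, 0) = 18.97, max(-24.14, 0) = 0
Node 0 (S = 95): V_0 = e^(−0.02)·[0.4885·18.9707 + 0.5115·0.0000] = 9.0837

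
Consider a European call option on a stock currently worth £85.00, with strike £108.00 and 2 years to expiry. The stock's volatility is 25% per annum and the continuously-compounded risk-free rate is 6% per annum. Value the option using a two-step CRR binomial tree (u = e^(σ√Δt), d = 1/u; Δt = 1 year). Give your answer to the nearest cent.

CRR parameters: u = e^(σ√Δt) = e^(0.25·√1) = 1.2840, d = 1/u = 0.7788
Per-period rate: rΔt = 0.06·1 = 0.06, so R = e^0.06 = 1.0618
Risk-neutral probability p = (e^0.06 − 0.7788)/(1.2840 − 0.7788) = 0.2830/0.5052 = 0.5602
Terminal stock prices: S_uu = 140.1, S_ud = 85, S_dd = 51.56
Terminal payoffs (S − K): max(32.14, 0) = 32.14, max(-23, 0) = 0, max(-56.44, 0) = 0
Node u (S = 109.1): V_u = e^(−0.06)·[0.5602·32.1413 + 0.4398·0.0000] = 16.9575
Node d (S = 66.2): V_d = e^(−0.06)·[0.5602·0.0000 + 0.4398·0.0000] = 0.0000
Node 0 (S = 85): V_0 = e^(−0.06)·[0.5602·16.9575 + 0.4398·0.0000] = 8.9467

£8.95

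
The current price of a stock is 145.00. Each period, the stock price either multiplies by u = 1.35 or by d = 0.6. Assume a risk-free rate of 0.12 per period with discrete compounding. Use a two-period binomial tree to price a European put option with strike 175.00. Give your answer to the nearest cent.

28.72

Risk-neutral probability p = (1 + 0.12 − 0.6)/(1.35 − 0.6) = 0.5200/0.7500 = 0.6933
Terminal stock prices: S_uu = 264.3, S_ud = 117.4, S_dd = 52.2
Terminal payoffs (K − S): max(-89.26, 0) = 0, max(57.55, 0) = 57.55, max(122.8, 0) = 122.8
Node u (S = 195.8): V_u = 1/1.12·[0.6933·0.0000 + 0.3067·57.5500] = 15.7577
Node d (S = 87): V_d = 1/1.12·[0.6933·57.5500 + 0.3067·122.8000] = 69.2500
Node 0 (S = 145): V_0 = 1/1.12·[0.6933·15.7577 + 0.3067·69.2500] = 28.7161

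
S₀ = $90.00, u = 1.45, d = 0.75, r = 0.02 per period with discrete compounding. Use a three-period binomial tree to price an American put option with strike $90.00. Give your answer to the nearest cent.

$18.83

Risk-neutral probability p = (1 + 0.02 − 0.75)/(1.45 − 0.75) = 0.2700/0.7000 = 0.3857
Terminal stock prices: S_uuu = 274.4, S_uud = 141.9, S_udd = 73.41, S_ddd = 37.97
Terminal payoffs (K − S): max(-184.4, 0) = 0, max(-51.92, 0) = 0, max(16.59, 0) = 16.59, max(52.03, 0) = 52.03
Node uu (S = 189.2): continuation = 1/1.02·[0.3857·0.0000 + 0.6143·0.0000] = 0.0000; exercise value = 0.0000 ≤ continuation, so V_uu = 0.0000
Node ud (S = 97.88): continuation = 1/1.02·[0.3857·0.0000 + 0.6143·16.5938] = 9.9934; exercise value = 0.0000 ≤ continuation, so V_ud = 9.9934
Node dd (S = 50.62): continuation = 1/1.02·[0.3857·16.5938 + 0.6143·52.0312] = 37.6103; exercise value = 39.3750 > continuation, so V_dd = 39.3750 (exercise)
Node u (S = 130.5): continuation = 1/1.02·[0.3857·0.0000 + 0.6143·9.9934] = 6.0185; exercise value = 0.0000 ≤ continuation, so V_u = 6.0185
Node d (S = 67.5): continuation = 1/1.02·[0.3857·9.9934 + 0.6143·39.3750] = 27.4923; exercise value = 22.5000 ≤ continuation, so V_d = 27.4923
Node 0 (S = 90): continuation = 1/1.02·[0.3857·6.0185 + 0.6143·27.4923] = 18.8329; exercise value = 0.0000 ≤ continuation, so V_0 = 18.8329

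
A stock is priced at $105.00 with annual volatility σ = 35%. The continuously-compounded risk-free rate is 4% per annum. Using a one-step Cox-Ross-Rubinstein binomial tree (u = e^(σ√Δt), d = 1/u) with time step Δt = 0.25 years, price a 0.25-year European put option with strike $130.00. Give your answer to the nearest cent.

$23.71

CRR parameters: u = e^(σ√Δt) = e^(0.35·√0.25) = 1.1912, d = 1/u = 0.8395
Per-period rate: rΔt = 0.04·0.25 = 0.01, so R = e^0.01 = 1.0101
Risk-neutral probability p = (e^0.01 − 0.8395)/(1.1912 − 0.8395) = 0.1706/0.3518 = 0.4849
Terminal stock prices: S_u = 125.1, S_d = 88.14
Terminal payoffs (K − S): max(4.919, 0) = 4.919, max(41.86, 0) = 41.86
Node 0 (S = 105): V_0 = e^(−0.01)·[0.4849·4.9191 + 0.5151·41.8570] = 23.7065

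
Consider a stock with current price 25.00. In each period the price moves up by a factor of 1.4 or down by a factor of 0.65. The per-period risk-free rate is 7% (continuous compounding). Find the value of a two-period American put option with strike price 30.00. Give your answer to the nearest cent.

7.15

Risk-neutral probability p = (e^0.07 − 0.65)/(1.4 − 0.65) = 0.4225/0.7500 = 0.5633
Terminal stock prices: S_uu = 49, S_ud = 22.75, S_dd = 10.56
Terminal payoffs (K − S): max(-19, 0) = 0, max(7.25, 0) = 7.25, max(19.44, 0) = 19.44
Node u (S = 35): continuation = e^(−0.07)·[0.5633·0.0000 + 0.4367·7.2500] = 2.9517; exercise value = 0.0000 ≤ continuation, so V_u = 2.9517
Node d (S = 16.25): continuation = e^(−0.07)·[0.5633·7.2500 + 0.4367·19.4375] = 11.7218; exercise value = 13.7500 > continuation, so V_d = 13.7500 (exercise)
Node 0 (S = 25): continuation = e^(−0.07)·[0.5633·2.9517 + 0.4367·13.7500] = 7.1485; exercise value = 5.0000 ≤ continuation, so V_0 = 7.1485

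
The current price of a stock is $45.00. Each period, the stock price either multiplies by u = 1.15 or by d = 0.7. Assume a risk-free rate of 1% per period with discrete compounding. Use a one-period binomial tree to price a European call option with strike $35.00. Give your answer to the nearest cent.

Risk-neutral probability p = (1 + 0.01 − 0.7)/(1.15 − 0.7) = 0.3100/0.4500 = 0.6889
Terminal stock prices: S_u = 51.75, S_d = 31.5
Terminal payoffs (S − K): max(16.75, 0) = 16.75, max(-3.5, 0) = 0
Node 0 (S = 45): V_0 = 1/1.01·[0.6889·16.7500 + 0.3111·0.0000] = 11.4246

$11.42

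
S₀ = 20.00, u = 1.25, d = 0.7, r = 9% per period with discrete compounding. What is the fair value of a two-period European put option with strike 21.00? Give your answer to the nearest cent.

Risk-neutral probability p = (1 + 0.09 − 0.7)/(1.25 − 0.7) = 0.3900/0.5500 = 0.7091
Terminal stock prices: S_uu = 31.25, S_ud = 17.5, S_dd = 9.8
Terminal payoffs (K − S): max(-10.25, 0) = 0, max(3.5, 0) = 3.5, max(11.2, 0) = 11.2
Node u (S = 25): V_u = 1/1.09·[0.7091·0.0000 + 0.2909·3.5000] = 0.9341
Node d (S = 14): V_d = 1/1.09·[0.7091·3.5000 + 0.2909·11.2000] = 5.2661
Node 0 (S = 20): V_0 = 1/1.09·[0.7091·0.9341 + 0.2909·5.2661] = 2.0131

2.01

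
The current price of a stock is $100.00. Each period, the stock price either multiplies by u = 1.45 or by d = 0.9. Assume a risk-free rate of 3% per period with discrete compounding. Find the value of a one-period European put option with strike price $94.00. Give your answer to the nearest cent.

Risk-neutral probability p = (1 + 0.03 − 0.9)/(1.45 − 0.9) = 0.1300/0.5500 = 0.2364
Terminal stock prices: S_u = 145, S_d = 90
Terminal payoffs (K − S): max(-51, 0) = 0, max(4, 0) = 4
Node 0 (S = 100): V_0 = 1/1.03·[0.2364·0.0000 + 0.7636·4.0000] = 2.9656

$2.97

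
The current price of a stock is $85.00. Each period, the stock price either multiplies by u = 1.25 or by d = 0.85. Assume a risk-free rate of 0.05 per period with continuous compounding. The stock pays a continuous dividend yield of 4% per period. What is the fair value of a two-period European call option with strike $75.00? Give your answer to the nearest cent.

$15.03

Per-period risk-free factor R = e^0.05 = 1.0513; dividend-adjusted growth = e^(0.05−0.04) = 1.0101.
Risk-neutral probability p = (1.0101 − 0.85)/(1.25 − 0.85) = 0.1601/0.4000 = 0.4001
Terminal stock prices: S_uu = 132.8, S_ud = 90.31, S_dd = 61.41
Terminal payoffs (S − K): max(57.81, 0) = 57.81, max(15.31, 0) = 15.31, max(-13.59, 0) = 0
Node u (S = 106.2): V_u = e^(−0.05)·[0.4001·57.8125 + 0.5999·15.3125] = 30.7417
Node d (S = 72.25): V_d = e^(−0.05)·[0.4001·15.3125 + 0.5999·0.0000] = 5.8281
Node 0 (S = 85): V_0 = e^(−0.05)·[0.4001·30.7417 + 0.5999·5.8281] = 15.0262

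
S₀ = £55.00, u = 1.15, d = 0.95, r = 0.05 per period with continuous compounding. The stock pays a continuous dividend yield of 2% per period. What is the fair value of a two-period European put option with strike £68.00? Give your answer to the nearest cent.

£9.38

Per-period risk-free factor R = e^0.05 = 1.0513; dividend-adjusted growth = e^(0.05−0.02) = 1.0305.
Risk-neutral probability p = (1.0305 − 0.95)/(1.15 − 0.95) = 0.0805/0.2000 = 0.4023
Terminal stock prices: S_uu = 72.74, S_ud = 60.09, S_dd = 49.64
Terminal payoffs (K − S): max(-4.737, 0) = 0, max(7.913, 0) = 7.913, max(18.36, 0) = 18.36
Node u (S = 63.25): V_u = e^(−0.05)·[0.4023·0.0000 + 0.5977·7.9125] = 4.4989
Node d (S = 52.25): V_d = e^(−0.05)·[0.4023·7.9125 + 0.5977·18.3625] = 13.4682
Node 0 (S = 55): V_0 = e^(−0.05)·[0.4023·4.4989 + 0.5977·13.4682] = 9.3792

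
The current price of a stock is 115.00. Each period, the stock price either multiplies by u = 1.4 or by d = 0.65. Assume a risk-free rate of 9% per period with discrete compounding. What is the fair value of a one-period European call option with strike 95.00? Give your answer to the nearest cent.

35.52

Risk-neutral probability p = (1 + 0.09 − 0.65)/(1.4 − 0.65) = 0.4400/0.7500 = 0.5867
Terminal stock prices: S_u = 161, S_d = 74.75
Terminal payoffs (S − K): max(66, 0) = 66, max(-20.25, 0) = 0
Node 0 (S = 115): V_0 = 1/1.09·[0.5867·66.0000 + 0.4133·0.0000] = 35.5229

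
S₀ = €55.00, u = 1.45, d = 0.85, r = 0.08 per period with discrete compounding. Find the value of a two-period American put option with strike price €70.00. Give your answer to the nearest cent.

Risk-neutral probability p = (1 + 0.08 − 0.85)/(1.45 − 0.85) = 0.2300/0.6000 = 0.3833
Terminal stock prices: S_uu = 115.6, S_ud = 67.79, S_dd = 39.74
Terminal payoffs (K − S): max(-45.64, 0) = 0, max(2.213, 0) = 2.213, max(30.26, 0) = 30.26
Node u (S = 79.75): continuation = 1/1.08·[0.3833·0.0000 + 0.6167·2.2125] = 1.2633; exercise value = 0.0000 ≤ continuation, so V_u = 1.2633
Node d (S = 46.75): continuation = 1/1.08·[0.3833·2.2125 + 0.6167·30.2625] = 18.0648; exercise value = 23.2500 > continuation, so V_d = 23.2500 (exercise)
Node 0 (S = 55): continuation = 1/1.08·[0.3833·1.2633 + 0.6167·23.2500] = 13.7239; exercise value = 15.0000 > continuation, so V_0 = 15.0000 (exercise)

€15.00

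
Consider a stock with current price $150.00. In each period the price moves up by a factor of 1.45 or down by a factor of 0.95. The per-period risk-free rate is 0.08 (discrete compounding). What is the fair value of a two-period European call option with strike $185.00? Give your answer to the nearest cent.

Risk-neutral probability p = (1 + 0.08 − 0.95)/(1.45 − 0.95) = 0.1300/0.5000 = 0.2600
Terminal stock prices: S_uu = 315.4, S_ud = 206.6, S_dd = 135.4
Terminal payoffs (S − K): max(130.4, 0) = 130.4, max(21.62, 0) = 21.62, max(-49.62, 0) = 0
Node u (S = 217.5): V_u = 1/1.08·[0.2600·130.3750 + 0.7400·21.6250] = 46.2037
Node d (S = 142.5): V_d = 1/1.08·[0.2600·21.6250 + 0.7400·0.0000] = 5.2060
Node 0 (S = 150): V_0 = 1/1.08·[0.2600·46.2037 + 0.7400·5.2060] = 14.6902

$14.69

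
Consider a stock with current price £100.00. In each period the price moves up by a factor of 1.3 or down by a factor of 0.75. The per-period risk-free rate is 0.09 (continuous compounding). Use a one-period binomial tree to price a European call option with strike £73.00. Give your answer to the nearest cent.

Risk-neutral probability p = (e^0.09 − 0.75)/(1.3 − 0.75) = 0.3442/0.5500 = 0.6258
Terminal stock prices: S_u = 130, S_d = 75
Terminal payoffs (S − K): max(57, 0) = 57, max(2, 0) = 2
Node 0 (S = 100): V_0 = e^(−0.09)·[0.6258·57.0000 + 0.3742·2.0000] = 33.2830

£33.28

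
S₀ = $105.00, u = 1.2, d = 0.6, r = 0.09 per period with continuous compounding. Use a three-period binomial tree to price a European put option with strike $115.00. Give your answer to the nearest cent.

$11.13

Risk-neutral probability p = (e^0.09 − 0.6)/(1.2 − 0.6) = 0.4942/0.6000 = 0.8236
Terminal stock prices: S_uuu = 181.4, S_uud = 90.72, S_udd = 45.36, S_ddd = 22.68
Terminal payoffs (K − S): max(-66.44, 0) = 0, max(24.28, 0) = 24.28, max(69.64, 0) = 69.64, max(92.32, 0) = 92.32
Node uu (S = 151.2): V_uu = e^(−0.09)·[0.8236·0.0000 + 0.1764·24.2800] = 3.9138
Node ud (S = 75.6): V_ud = e^(−0.09)·[0.8236·24.2800 + 0.1764·69.6400] = 29.5021
Node dd (S = 37.8): V_dd = e^(−0.09)·[0.8236·69.6400 + 0.1764·92.3200] = 67.3021
Node u (S = 126): V_u = e^(−0.09)·[0.8236·3.9138 + 0.1764·29.5021] = 7.7017
Node d (S = 63): V_d = e^(−0.09)·[0.8236·29.5021 + 0.1764·67.3021] = 33.0561
Node 0 (S = 105): V_0 = e^(−0.09)·[0.8236·7.7017 + 0.1764·33.0561] = 11.1258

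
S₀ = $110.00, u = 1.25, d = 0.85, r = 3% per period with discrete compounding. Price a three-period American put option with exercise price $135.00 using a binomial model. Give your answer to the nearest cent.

Risk-neutral probability p = (1 + 0.03 − 0.85)/(1.25 − 0.85) = 0.1800/0.4000 = 0.4500
Terminal stock prices: S_uuu = 214.8, S_uud = 146.1, S_udd = 99.34, S_ddd = 67.55
Terminal payoffs (K − S): max(-79.84, 0) = 0, max(-11.09, 0) = 0, max(35.66, 0) = 35.66, max(67.45, 0) = 67.45
Node uu (S = 171.9): continuation = 1/1.03·[0.4500·0.0000 + 0.5500·0.0000] = 0.0000; exercise value = 0.0000 ≤ continuation, so V_uu = 0.0000
Node ud (S = 116.9): continuation = 1/1.03·[0.4500·0.0000 + 0.5500·35.6563] = 19.0397; exercise value = 18.1250 ≤ continuation, so V_ud = 19.0397
Node dd (S = 79.47): continuation = 1/1.03·[0.4500·35.6563 + 0.5500·67.4463] = 51.5930; exercise value = 55.5250 > continuation, so V_dd = 55.5250 (exercise)
Node u (S = 137.5): continuation = 1/1.03·[0.4500·0.0000 + 0.5500·19.0397] = 10.1669; exercise value = 0.0000 ≤ continuation, so V_u = 10.1669
Node d (S = 93.5): continuation = 1/1.03·[0.4500·19.0397 + 0.5500·55.5250] = 37.9676; exercise value = 41.5000 > continuation, so V_d = 41.5000 (exercise)
Node 0 (S = 110): continuation = 1/1.03·[0.4500·10.1669 + 0.5500·41.5000] = 26.6020; exercise value = 25.0000 ≤ continuation, so V_0 = 26.6020

$26.60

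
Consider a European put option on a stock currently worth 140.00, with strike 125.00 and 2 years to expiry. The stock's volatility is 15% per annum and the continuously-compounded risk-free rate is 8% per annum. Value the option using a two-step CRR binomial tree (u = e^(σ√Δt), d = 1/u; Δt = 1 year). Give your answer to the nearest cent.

CRR parameters: u = e^(σ√Δt) = e^(0.15·√1) = 1.1618, d = 1/u = 0.8607
Per-period rate: rΔt = 0.08·1 = 0.08, so R = e^0.08 = 1.0833
Risk-neutral probability p = (e^0.08 − 0.8607)/(1.1618 − 0.8607) = 0.2226/0.3011 = 0.7392
Terminal stock prices: S_uu = 189, S_ud = 140, S_dd = 103.7
Terminal payoffs (K − S): max(-63.98, 0) = 0, max(-15, 0) = 0, max(21.29, 0) = 21.29
Node u (S = 162.7): V_u = e^(−0.08)·[0.7392·0.0000 + 0.2608·0.0000] = 0.0000
Node d (S = 120.5): V_d = e^(−0.08)·[0.7392·0.0000 + 0.2608·21.2854] = 5.1253
Node 0 (S = 140): V_0 = e^(−0.08)·[0.7392·0.0000 + 0.2608·5.1253] = 1.2341

1.23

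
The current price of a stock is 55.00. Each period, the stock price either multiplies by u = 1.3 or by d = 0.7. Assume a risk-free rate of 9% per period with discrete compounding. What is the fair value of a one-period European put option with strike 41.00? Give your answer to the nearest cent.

Risk-neutral probability p = (1 + 0.09 − 0.7)/(1.3 − 0.7) = 0.3900/0.6000 = 0.6500
Terminal stock prices: S_u = 71.5, S_d = 38.5
Terminal payoffs (K − S): max(-30.5, 0) = 0, max(2.5, 0) = 2.5
Node 0 (S = 55): V_0 = 1/1.09·[0.6500·0.0000 + 0.3500·2.5000] = 0.8028

0.80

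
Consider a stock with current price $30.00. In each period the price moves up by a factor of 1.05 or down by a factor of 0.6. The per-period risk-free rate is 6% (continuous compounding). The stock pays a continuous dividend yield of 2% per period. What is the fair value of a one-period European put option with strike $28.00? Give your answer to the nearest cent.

$0.19

Per-period risk-free factor R = e^0.06 = 1.0618; dividend-adjusted growth = e^(0.06−0.02) = 1.0408.
Risk-neutral probability p = (1.0408 − 0.6)/(1.05 − 0.6) = 0.4408/0.4500 = 0.9796
Terminal stock prices: S_u = 31.5, S_d = 18
Terminal payoffs (K − S): max(-3.5, 0) = 0, max(10, 0) = 10
Node 0 (S = 30): V_0 = e^(−0.06)·[0.9796·0.0000 + 0.0204·10.0000] = 0.1923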